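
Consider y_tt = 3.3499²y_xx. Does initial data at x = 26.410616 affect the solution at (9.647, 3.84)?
No. The domain of dependence is [-3.216616, 22.510616], and 26.410616 is outside this interval.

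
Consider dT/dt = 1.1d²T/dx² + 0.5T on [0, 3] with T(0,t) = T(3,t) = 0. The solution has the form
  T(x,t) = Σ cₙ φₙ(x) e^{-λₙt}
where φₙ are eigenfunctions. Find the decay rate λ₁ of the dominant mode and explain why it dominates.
Eigenvalues: λₙ = 1.1n²π²/3² - 0.5.
First three modes:
  n=1: λ₁ = 1.1π²/3² - 0.5 ≈ 0.706
  n=2: λ₂ = 4.4π²/3² - 0.5 ≈ 4.325
  n=3: λ₃ = 9.9π²/3² - 0.5 ≈ 10.357
Since 1.1π²/3² ≈ 1.206 > 0.5, all λₙ > 0.
The n=1 mode decays slowest → dominates as t → ∞.
Asymptotic: T ~ c₁ sin(πx/3) e^{-λ₁t} with decay rate λ₁ ≈ 0.706.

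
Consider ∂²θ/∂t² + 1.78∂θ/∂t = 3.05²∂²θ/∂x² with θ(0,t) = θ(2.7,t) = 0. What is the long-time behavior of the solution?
As t → ∞, θ → 0. Damping (γ=1.78) dissipates energy; oscillations decay exponentially.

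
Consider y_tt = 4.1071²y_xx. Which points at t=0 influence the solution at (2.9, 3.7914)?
Domain of dependence: [-12.67165894, 18.47165894]. Signals travel at speed 4.1071, so data within |x - 2.9| ≤ 4.1071·3.7914 = 15.57165894 can reach the point.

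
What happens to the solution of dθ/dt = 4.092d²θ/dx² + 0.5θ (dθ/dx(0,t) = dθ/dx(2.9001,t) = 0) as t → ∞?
θ grows unboundedly. With Neumann BCs the constant mode has diffusion eigenvalue 0, so any r > 0 makes it grow like e^(0.5t); solution grows exponentially.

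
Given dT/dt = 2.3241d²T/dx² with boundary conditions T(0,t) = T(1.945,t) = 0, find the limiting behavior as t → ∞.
T → 0. Heat diffuses out through both boundaries.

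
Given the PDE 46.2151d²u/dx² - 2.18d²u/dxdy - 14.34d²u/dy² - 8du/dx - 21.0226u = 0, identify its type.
The second-order coefficients are A = 46.2151, B = -2.18, C = -14.34. Since B² - 4AC = 2655.650536 > 0, this is a hyperbolic PDE.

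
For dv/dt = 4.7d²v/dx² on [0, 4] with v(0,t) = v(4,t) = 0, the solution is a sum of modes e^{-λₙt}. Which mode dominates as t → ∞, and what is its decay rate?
Eigenvalues: λₙ = 4.7n²π²/4².
First three modes:
  n=1: λ₁ = 4.7π²/4² ≈ 2.899
  n=2: λ₂ = 18.8π²/4² ≈ 11.597 (4× faster decay)
  n=3: λ₃ = 42.3π²/4² ≈ 26.093 (9× faster decay)
As t → ∞, higher modes decay exponentially faster. The n=1 mode dominates: v ~ c₁ sin(πx/4) e^{-λ₁t}.
Decay rate: λ₁ = 4.7π²/4² ≈ 2.899.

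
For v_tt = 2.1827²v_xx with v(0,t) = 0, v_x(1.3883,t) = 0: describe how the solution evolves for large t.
v oscillates (no decay). Energy is conserved; the solution oscillates indefinitely as standing waves.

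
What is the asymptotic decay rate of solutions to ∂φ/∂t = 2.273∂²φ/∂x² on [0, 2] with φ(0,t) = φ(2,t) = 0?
Eigenvalues: λₙ = 2.273n²π²/2².
First three modes:
  n=1: λ₁ = 2.273π²/2² ≈ 5.608
  n=2: λ₂ = 9.092π²/2² ≈ 22.434 (4× faster decay)
  n=3: λ₃ = 20.457π²/2² ≈ 50.476 (9× faster decay)
As t → ∞, higher modes decay exponentially faster. The n=1 mode dominates: φ ~ c₁ sin(πx/2) e^{-λ₁t}.
Decay rate: λ₁ = 2.273π²/2² ≈ 5.608.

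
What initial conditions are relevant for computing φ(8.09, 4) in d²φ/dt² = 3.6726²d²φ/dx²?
Domain of dependence: [-6.6004, 22.7804]. Signals travel at speed 3.6726, so data within |x - 8.09| ≤ 3.6726·4 = 14.6904 can reach the point.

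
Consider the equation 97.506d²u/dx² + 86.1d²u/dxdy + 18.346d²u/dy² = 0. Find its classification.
Hyperbolic. (A = 97.506, B = 86.1, C = 18.346 gives B² - 4AC = 257.829696.)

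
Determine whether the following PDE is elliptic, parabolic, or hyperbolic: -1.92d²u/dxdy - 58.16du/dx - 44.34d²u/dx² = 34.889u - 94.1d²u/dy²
Rewriting in standard form: -44.34d²u/dx² - 1.92d²u/dxdy + 94.1d²u/dy² - 58.16du/dx - 34.889u = 0. Coefficients: A = -44.34, B = -1.92, C = 94.1. B² - 4AC = 16693.2624, which is positive, so the equation is hyperbolic.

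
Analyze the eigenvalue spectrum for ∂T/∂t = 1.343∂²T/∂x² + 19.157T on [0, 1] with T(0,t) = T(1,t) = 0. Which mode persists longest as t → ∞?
Eigenvalues: λₙ = 1.343n²π²/1² - 19.157.
First three modes:
  n=1: λ₁ = 1.343π² - 19.157 ≈ -5.902
  n=2: λ₂ = 5.372π² - 19.157 ≈ 33.863
  n=3: λ₃ = 12.087π² - 19.157 ≈ 100.137
Since 1.343π² ≈ 13.255 < 19.157, λ₁ < 0.
The n=1 mode grows fastest (−λₙ is largest for n=1) → dominates.
Asymptotic: T ~ c₁ sin(πx/1) e^{5.902t} (exponential growth at rate −λ₁ ≈ 5.902).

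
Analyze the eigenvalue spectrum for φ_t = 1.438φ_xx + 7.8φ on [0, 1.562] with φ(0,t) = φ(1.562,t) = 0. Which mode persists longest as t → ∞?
Eigenvalues: λₙ = 1.438n²π²/1.562² - 7.8.
First three modes:
  n=1: λ₁ = 1.438π²/1.562² - 7.8 ≈ -1.983
  n=2: λ₂ = 5.752π²/1.562² - 7.8 ≈ 15.468
  n=3: λ₃ = 12.942π²/1.562² - 7.8 ≈ 44.553
Since 1.438π²/1.562² ≈ 5.817 < 7.8, λ₁ < 0.
The n=1 mode grows fastest (−λₙ is largest for n=1) → dominates.
Asymptotic: φ ~ c₁ sin(πx/1.562) e^{1.983t} (exponential growth at rate −λ₁ ≈ 1.983).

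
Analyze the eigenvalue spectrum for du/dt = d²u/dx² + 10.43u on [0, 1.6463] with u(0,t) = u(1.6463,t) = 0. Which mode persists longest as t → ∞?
Eigenvalues: λₙ = n²π²/1.6463² - 10.43.
First three modes:
  n=1: λ₁ = π²/1.6463² - 10.43 ≈ -6.788
  n=2: λ₂ = 4π²/1.6463² - 10.43 ≈ 4.136
  n=3: λ₃ = 9π²/1.6463² - 10.43 ≈ 22.344
Since π²/1.6463² ≈ 3.642 < 10.43, λ₁ < 0.
The n=1 mode grows fastest (−λₙ is largest for n=1) → dominates.
Asymptotic: u ~ c₁ sin(πx/1.6463) e^{6.788t} (exponential growth at rate −λ₁ ≈ 6.788).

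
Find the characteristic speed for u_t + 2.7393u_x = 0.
Speed = 2.7393. Information travels along x - 2.7393t = const (rightward).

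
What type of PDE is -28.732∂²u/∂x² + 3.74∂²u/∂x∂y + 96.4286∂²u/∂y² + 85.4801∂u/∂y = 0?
With A = -28.732, B = 3.74, C = 96.4286, the discriminant is 11096.3337408. This is a hyperbolic PDE.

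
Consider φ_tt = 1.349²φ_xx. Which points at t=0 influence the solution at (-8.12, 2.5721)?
Domain of dependence: [-11.5897629, -4.6502371]. Signals travel at speed 1.349, so data within |x - -8.12| ≤ 1.349·2.5721 = 3.4697629 can reach the point.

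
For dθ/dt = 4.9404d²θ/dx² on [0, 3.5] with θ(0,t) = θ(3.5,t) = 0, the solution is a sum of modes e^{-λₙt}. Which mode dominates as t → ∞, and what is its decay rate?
Eigenvalues: λₙ = 4.9404n²π²/3.5².
First three modes:
  n=1: λ₁ = 4.9404π²/3.5² ≈ 3.98
  n=2: λ₂ = 19.7616π²/3.5² ≈ 15.922 (4× faster decay)
  n=3: λ₃ = 44.4636π²/3.5² ≈ 35.824 (9× faster decay)
As t → ∞, higher modes decay exponentially faster. The n=1 mode dominates: θ ~ c₁ sin(πx/3.5) e^{-λ₁t}.
Decay rate: λ₁ = 4.9404π²/3.5² ≈ 3.98.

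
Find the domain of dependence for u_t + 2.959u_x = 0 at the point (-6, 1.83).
A single point: x = -11.41497. The characteristic through (-6, 1.83) is x - 2.959t = const, so x = -6 - 2.959·1.83 = -11.41497.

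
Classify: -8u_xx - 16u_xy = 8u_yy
Rewriting in standard form: -8u_xx - 16u_xy - 8u_yy = 0. Parabolic (discriminant = 0).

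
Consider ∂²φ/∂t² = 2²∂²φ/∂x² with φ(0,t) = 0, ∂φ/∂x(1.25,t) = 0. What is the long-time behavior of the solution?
As t → ∞, φ oscillates (no decay). Energy is conserved; the solution oscillates indefinitely as standing waves.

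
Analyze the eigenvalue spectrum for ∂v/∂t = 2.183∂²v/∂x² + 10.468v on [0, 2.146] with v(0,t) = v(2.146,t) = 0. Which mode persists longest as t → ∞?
Eigenvalues: λₙ = 2.183n²π²/2.146² - 10.468.
First three modes:
  n=1: λ₁ = 2.183π²/2.146² - 10.468 ≈ -5.79
  n=2: λ₂ = 8.732π²/2.146² - 10.468 ≈ 8.245
  n=3: λ₃ = 19.647π²/2.146² - 10.468 ≈ 31.637
Since 2.183π²/2.146² ≈ 4.678 < 10.468, λ₁ < 0.
The n=1 mode grows fastest (−λₙ is largest for n=1) → dominates.
Asymptotic: v ~ c₁ sin(πx/2.146) e^{5.79t} (exponential growth at rate −λ₁ ≈ 5.79).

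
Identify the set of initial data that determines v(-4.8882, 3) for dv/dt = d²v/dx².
The entire real line. The heat equation has infinite propagation speed: any initial disturbance instantly affects all points (though exponentially small far away).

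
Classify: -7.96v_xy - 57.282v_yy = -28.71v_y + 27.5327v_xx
Rewriting in standard form: -27.5327v_xx - 7.96v_xy - 57.282v_yy + 28.71v_y = 0. Elliptic (discriminant = -6245.1508856).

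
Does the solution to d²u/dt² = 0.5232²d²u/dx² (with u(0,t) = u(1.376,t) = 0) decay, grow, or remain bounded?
u oscillates (no decay). Energy is conserved; the solution oscillates indefinitely as standing waves.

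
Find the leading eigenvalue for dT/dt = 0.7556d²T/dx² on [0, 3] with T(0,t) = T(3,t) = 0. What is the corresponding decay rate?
Eigenvalues: λₙ = 0.7556n²π²/3².
First three modes:
  n=1: λ₁ = 0.7556π²/3² ≈ 0.829
  n=2: λ₂ = 3.0224π²/3² ≈ 3.314 (4× faster decay)
  n=3: λ₃ = 6.8004π²/3² ≈ 7.457 (9× faster decay)
As t → ∞, higher modes decay exponentially faster. The n=1 mode dominates: T ~ c₁ sin(πx/3) e^{-λ₁t}.
Decay rate: λ₁ = 0.7556π²/3² ≈ 0.829.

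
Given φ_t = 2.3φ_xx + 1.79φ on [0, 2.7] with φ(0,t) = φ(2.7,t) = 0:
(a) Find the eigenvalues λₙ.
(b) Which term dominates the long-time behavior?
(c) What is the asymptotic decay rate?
Eigenvalues: λₙ = 2.3n²π²/2.7² - 1.79.
First three modes:
  n=1: λ₁ = 2.3π²/2.7² - 1.79 ≈ 1.324
  n=2: λ₂ = 9.2π²/2.7² - 1.79 ≈ 10.665
  n=3: λ₃ = 20.7π²/2.7² - 1.79 ≈ 26.235
Since 2.3π²/2.7² ≈ 3.114 > 1.79, all λₙ > 0.
The n=1 mode decays slowest → dominates as t → ∞.
Asymptotic: φ ~ c₁ sin(πx/2.7) e^{-λ₁t} with decay rate λ₁ ≈ 1.324.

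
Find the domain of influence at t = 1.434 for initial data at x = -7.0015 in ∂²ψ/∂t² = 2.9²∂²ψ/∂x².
Domain of influence: [-11.1601, -2.8429]. Data at x = -7.0015 spreads outward at speed 2.9.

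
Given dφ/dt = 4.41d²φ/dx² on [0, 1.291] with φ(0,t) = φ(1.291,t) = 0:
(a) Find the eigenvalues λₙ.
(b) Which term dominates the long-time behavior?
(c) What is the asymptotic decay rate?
Eigenvalues: λₙ = 4.41n²π²/1.291².
First three modes:
  n=1: λ₁ = 4.41π²/1.291² ≈ 26.115
  n=2: λ₂ = 17.64π²/1.291² ≈ 104.459 (4× faster decay)
  n=3: λ₃ = 39.69π²/1.291² ≈ 235.033 (9× faster decay)
As t → ∞, higher modes decay exponentially faster. The n=1 mode dominates: φ ~ c₁ sin(πx/1.291) e^{-λ₁t}.
Decay rate: λ₁ = 4.41π²/1.291² ≈ 26.115.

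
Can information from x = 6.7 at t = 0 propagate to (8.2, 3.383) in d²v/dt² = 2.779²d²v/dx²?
Yes. The domain of dependence is [-1.201357, 17.601357], and 6.7 ∈ [-1.201357, 17.601357].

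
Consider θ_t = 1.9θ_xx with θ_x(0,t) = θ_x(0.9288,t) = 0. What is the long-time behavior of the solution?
As t → ∞, θ → constant (steady state). Heat is conserved (no flux at boundaries); solution approaches the spatial average.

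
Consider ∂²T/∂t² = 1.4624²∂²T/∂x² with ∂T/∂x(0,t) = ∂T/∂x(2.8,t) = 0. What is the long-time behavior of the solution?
As t → ∞, T oscillates about a mean that drifts linearly in t (generically unbounded; no decay). There is no damping, so the nonconstant modes persist as standing waves (energy conserved, no decay). But with Neumann conditions at both ends the constant mode has eigenvalue 0: the spatial mean M(t) of T satisfies M'' = 0, so M(t) = M(0) + M'(0)·t. Unless the initial velocity has zero mean (∫T_t(x,0)dx = 0), the solution grows linearly in t (unbounded, though not exponentially); if it does have zero mean, the solution stays bounded and simply oscillates.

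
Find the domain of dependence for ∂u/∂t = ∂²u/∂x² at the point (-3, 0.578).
The entire real line. The heat equation has infinite propagation speed: any initial disturbance instantly affects all points (though exponentially small far away).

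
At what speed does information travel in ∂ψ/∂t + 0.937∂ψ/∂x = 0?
Speed = 0.937. Information travels along x - 0.937t = const (rightward).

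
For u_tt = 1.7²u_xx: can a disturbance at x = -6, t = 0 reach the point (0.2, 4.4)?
Yes. The domain of dependence is [-7.28, 7.68], and -6 ∈ [-7.28, 7.68].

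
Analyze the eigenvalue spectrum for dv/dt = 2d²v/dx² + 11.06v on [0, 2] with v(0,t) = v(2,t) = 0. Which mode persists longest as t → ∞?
Eigenvalues: λₙ = 2n²π²/2² - 11.06.
First three modes:
  n=1: λ₁ = 2π²/2² - 11.06 ≈ -6.125
  n=2: λ₂ = 8π²/2² - 11.06 ≈ 8.679
  n=3: λ₃ = 18π²/2² - 11.06 ≈ 33.353
Since 2π²/2² ≈ 4.935 < 11.06, λ₁ < 0.
The n=1 mode grows fastest (−λₙ is largest for n=1) → dominates.
Asymptotic: v ~ c₁ sin(πx/2) e^{6.125t} (exponential growth at rate −λ₁ ≈ 6.125).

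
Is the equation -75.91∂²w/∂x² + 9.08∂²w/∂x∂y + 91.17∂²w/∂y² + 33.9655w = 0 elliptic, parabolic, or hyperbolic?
Computing B² - 4AC with A = -75.91, B = 9.08, C = 91.17: discriminant = 27765.3052 (positive). Answer: hyperbolic.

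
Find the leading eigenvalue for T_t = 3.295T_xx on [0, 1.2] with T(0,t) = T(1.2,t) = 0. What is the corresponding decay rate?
Eigenvalues: λₙ = 3.295n²π²/1.2².
First three modes:
  n=1: λ₁ = 3.295π²/1.2² ≈ 22.584
  n=2: λ₂ = 13.18π²/1.2² ≈ 90.334 (4× faster decay)
  n=3: λ₃ = 29.655π²/1.2² ≈ 203.252 (9× faster decay)
As t → ∞, higher modes decay exponentially faster. The n=1 mode dominates: T ~ c₁ sin(πx/1.2) e^{-λ₁t}.
Decay rate: λ₁ = 3.295π²/1.2² ≈ 22.584.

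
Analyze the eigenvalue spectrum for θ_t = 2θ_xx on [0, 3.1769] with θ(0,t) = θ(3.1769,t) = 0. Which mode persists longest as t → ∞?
Eigenvalues: λₙ = 2n²π²/3.1769².
First three modes:
  n=1: λ₁ = 2π²/3.1769² ≈ 1.956
  n=2: λ₂ = 8π²/3.1769² ≈ 7.823 (4× faster decay)
  n=3: λ₃ = 18π²/3.1769² ≈ 17.602 (9× faster decay)
As t → ∞, higher modes decay exponentially faster. The n=1 mode dominates: θ ~ c₁ sin(πx/3.1769) e^{-λ₁t}.
Decay rate: λ₁ = 2π²/3.1769² ≈ 1.956.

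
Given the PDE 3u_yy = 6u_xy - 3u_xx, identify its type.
Rewriting in standard form: 3u_xx - 6u_xy + 3u_yy = 0. The second-order coefficients are A = 3, B = -6, C = 3. Since B² - 4AC = 0 = 0, this is a parabolic PDE.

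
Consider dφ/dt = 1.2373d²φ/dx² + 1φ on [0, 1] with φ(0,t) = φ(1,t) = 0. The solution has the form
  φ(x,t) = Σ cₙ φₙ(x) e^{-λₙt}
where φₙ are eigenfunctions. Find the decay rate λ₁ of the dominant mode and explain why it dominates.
Eigenvalues: λₙ = 1.2373n²π²/1² - 1.
First three modes:
  n=1: λ₁ = 1.2373π² - 1 ≈ 11.212
  n=2: λ₂ = 4.9492π² - 1 ≈ 47.847
  n=3: λ₃ = 11.1357π² - 1 ≈ 108.905
Since 1.2373π² ≈ 12.212 > 1, all λₙ > 0.
The n=1 mode decays slowest → dominates as t → ∞.
Asymptotic: φ ~ c₁ sin(πx/1) e^{-λ₁t} with decay rate λ₁ ≈ 11.212.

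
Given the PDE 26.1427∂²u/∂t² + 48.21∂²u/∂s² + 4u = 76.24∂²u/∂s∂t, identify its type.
Rewriting in standard form: 48.21∂²u/∂s² - 76.24∂²u/∂s∂t + 26.1427∂²u/∂t² + 4u = 0. The second-order coefficients are A = 48.21, B = -76.24, C = 26.1427. Since B² - 4AC = 771.179332 > 0, this is a hyperbolic PDE.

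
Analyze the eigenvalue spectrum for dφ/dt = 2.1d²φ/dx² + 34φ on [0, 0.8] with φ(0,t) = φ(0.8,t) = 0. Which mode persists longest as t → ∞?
Eigenvalues: λₙ = 2.1n²π²/0.8² - 34.
First three modes:
  n=1: λ₁ = 2.1π²/0.8² - 34 ≈ -1.615
  n=2: λ₂ = 8.4π²/0.8² - 34 ≈ 95.539
  n=3: λ₃ = 18.9π²/0.8² - 34 ≈ 257.462
Since 2.1π²/0.8² ≈ 32.385 < 34, λ₁ < 0.
The n=1 mode grows fastest (−λₙ is largest for n=1) → dominates.
Asymptotic: φ ~ c₁ sin(πx/0.8) e^{1.615t} (exponential growth at rate −λ₁ ≈ 1.615).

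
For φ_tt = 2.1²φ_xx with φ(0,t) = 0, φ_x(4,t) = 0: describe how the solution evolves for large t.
φ oscillates (no decay). Energy is conserved; the solution oscillates indefinitely as standing waves.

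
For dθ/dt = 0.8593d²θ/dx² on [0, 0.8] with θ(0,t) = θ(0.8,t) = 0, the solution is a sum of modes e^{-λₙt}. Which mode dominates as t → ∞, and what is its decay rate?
Eigenvalues: λₙ = 0.8593n²π²/0.8².
First three modes:
  n=1: λ₁ = 0.8593π²/0.8² ≈ 13.251
  n=2: λ₂ = 3.4372π²/0.8² ≈ 53.006 (4× faster decay)
  n=3: λ₃ = 7.7337π²/0.8² ≈ 119.263 (9× faster decay)
As t → ∞, higher modes decay exponentially faster. The n=1 mode dominates: θ ~ c₁ sin(πx/0.8) e^{-λ₁t}.
Decay rate: λ₁ = 0.8593π²/0.8² ≈ 13.251.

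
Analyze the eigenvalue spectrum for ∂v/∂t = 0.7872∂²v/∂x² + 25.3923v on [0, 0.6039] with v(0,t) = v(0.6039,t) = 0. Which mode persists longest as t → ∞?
Eigenvalues: λₙ = 0.7872n²π²/0.6039² - 25.3923.
First three modes:
  n=1: λ₁ = 0.7872π²/0.6039² - 25.3923 ≈ -4.089
  n=2: λ₂ = 3.1488π²/0.6039² - 25.3923 ≈ 59.822
  n=3: λ₃ = 7.0848π²/0.6039² - 25.3923 ≈ 166.341
Since 0.7872π²/0.6039² ≈ 21.304 < 25.3923, λ₁ < 0.
The n=1 mode grows fastest (−λₙ is largest for n=1) → dominates.
Asymptotic: v ~ c₁ sin(πx/0.6039) e^{4.089t} (exponential growth at rate −λ₁ ≈ 4.089).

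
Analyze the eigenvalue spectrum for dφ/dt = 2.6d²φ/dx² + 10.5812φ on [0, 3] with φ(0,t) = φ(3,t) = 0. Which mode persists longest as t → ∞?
Eigenvalues: λₙ = 2.6n²π²/3² - 10.5812.
First three modes:
  n=1: λ₁ = 2.6π²/3² - 10.5812 ≈ -7.73
  n=2: λ₂ = 10.4π²/3² - 10.5812 ≈ 0.824
  n=3: λ₃ = 23.4π²/3² - 10.5812 ≈ 15.08
Since 2.6π²/3² ≈ 2.851 < 10.5812, λ₁ < 0.
The n=1 mode grows fastest (−λₙ is largest for n=1) → dominates.
Asymptotic: φ ~ c₁ sin(πx/3) e^{7.73t} (exponential growth at rate −λ₁ ≈ 7.73).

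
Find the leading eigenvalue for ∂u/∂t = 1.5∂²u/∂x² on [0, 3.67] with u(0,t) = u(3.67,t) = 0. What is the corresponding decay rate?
Eigenvalues: λₙ = 1.5n²π²/3.67².
First three modes:
  n=1: λ₁ = 1.5π²/3.67² ≈ 1.099
  n=2: λ₂ = 6π²/3.67² ≈ 4.397 (4× faster decay)
  n=3: λ₃ = 13.5π²/3.67² ≈ 9.892 (9× faster decay)
As t → ∞, higher modes decay exponentially faster. The n=1 mode dominates: u ~ c₁ sin(πx/3.67) e^{-λ₁t}.
Decay rate: λ₁ = 1.5π²/3.67² ≈ 1.099.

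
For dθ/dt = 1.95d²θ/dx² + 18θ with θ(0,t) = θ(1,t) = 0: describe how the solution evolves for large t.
θ → 0. Diffusion dominates reaction (r=18 < κπ²/L²≈19.25); solution decays.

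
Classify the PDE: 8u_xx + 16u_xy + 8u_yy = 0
A = 8, B = 16, C = 8. Discriminant B² - 4AC = 0. Since 0 = 0, parabolic.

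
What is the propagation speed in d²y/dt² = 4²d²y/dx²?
Speed = 4. Information travels along characteristics x = x₀ ± 4t.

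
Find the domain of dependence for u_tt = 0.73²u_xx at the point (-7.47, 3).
Domain of dependence: [-9.66, -5.28]. Signals travel at speed 0.73, so data within |x - -7.47| ≤ 0.73·3 = 2.19 can reach the point.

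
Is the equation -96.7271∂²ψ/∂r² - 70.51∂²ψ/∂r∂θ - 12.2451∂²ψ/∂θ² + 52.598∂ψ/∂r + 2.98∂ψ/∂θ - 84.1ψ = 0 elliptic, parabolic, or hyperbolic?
Computing B² - 4AC with A = -96.7271, B = -70.51, C = -12.2451: discriminant = 233.92805116 (positive). Answer: hyperbolic.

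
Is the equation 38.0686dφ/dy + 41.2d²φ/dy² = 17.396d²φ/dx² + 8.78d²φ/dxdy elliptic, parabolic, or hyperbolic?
Rewriting in standard form: -17.396d²φ/dx² - 8.78d²φ/dxdy + 41.2d²φ/dy² + 38.0686dφ/dy = 0. Computing B² - 4AC with A = -17.396, B = -8.78, C = 41.2: discriminant = 2943.9492 (positive). Answer: hyperbolic.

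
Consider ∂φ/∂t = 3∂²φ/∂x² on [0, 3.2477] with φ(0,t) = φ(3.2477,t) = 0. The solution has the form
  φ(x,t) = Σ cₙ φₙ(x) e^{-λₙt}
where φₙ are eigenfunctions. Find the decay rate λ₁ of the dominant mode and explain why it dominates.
Eigenvalues: λₙ = 3n²π²/3.2477².
First three modes:
  n=1: λ₁ = 3π²/3.2477² ≈ 2.807
  n=2: λ₂ = 12π²/3.2477² ≈ 11.229 (4× faster decay)
  n=3: λ₃ = 27π²/3.2477² ≈ 25.265 (9× faster decay)
As t → ∞, higher modes decay exponentially faster. The n=1 mode dominates: φ ~ c₁ sin(πx/3.2477) e^{-λ₁t}.
Decay rate: λ₁ = 3π²/3.2477² ≈ 2.807.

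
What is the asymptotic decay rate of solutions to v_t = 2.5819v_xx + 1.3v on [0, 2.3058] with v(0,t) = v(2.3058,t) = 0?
Eigenvalues: λₙ = 2.5819n²π²/2.3058² - 1.3.
First three modes:
  n=1: λ₁ = 2.5819π²/2.3058² - 1.3 ≈ 3.493
  n=2: λ₂ = 10.3276π²/2.3058² - 1.3 ≈ 17.871
  n=3: λ₃ = 23.2371π²/2.3058² - 1.3 ≈ 41.836
Since 2.5819π²/2.3058² ≈ 4.793 > 1.3, all λₙ > 0.
The n=1 mode decays slowest → dominates as t → ∞.
Asymptotic: v ~ c₁ sin(πx/2.3058) e^{-λ₁t} with decay rate λ₁ ≈ 3.493.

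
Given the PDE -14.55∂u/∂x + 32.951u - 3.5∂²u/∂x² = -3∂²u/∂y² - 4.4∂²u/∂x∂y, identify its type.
Rewriting in standard form: -3.5∂²u/∂x² + 4.4∂²u/∂x∂y + 3∂²u/∂y² - 14.55∂u/∂x + 32.951u = 0. The second-order coefficients are A = -3.5, B = 4.4, C = 3. Since B² - 4AC = 61.36 > 0, this is a hyperbolic PDE.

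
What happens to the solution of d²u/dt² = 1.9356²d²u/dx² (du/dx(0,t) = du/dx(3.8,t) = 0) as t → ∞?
u oscillates about a mean that drifts linearly in t (generically unbounded; no decay). There is no damping, so the nonconstant modes persist as standing waves (energy conserved, no decay). But with Neumann conditions at both ends the constant mode has eigenvalue 0: the spatial mean M(t) of u satisfies M'' = 0, so M(t) = M(0) + M'(0)·t. Unless the initial velocity has zero mean (∫u_t(x,0)dx = 0), the solution grows linearly in t (unbounded, though not exponentially); if it does have zero mean, the solution stays bounded and simply oscillates.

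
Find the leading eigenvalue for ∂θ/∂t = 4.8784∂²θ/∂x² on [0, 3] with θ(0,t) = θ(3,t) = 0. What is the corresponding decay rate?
Eigenvalues: λₙ = 4.8784n²π²/3².
First three modes:
  n=1: λ₁ = 4.8784π²/3² ≈ 5.35
  n=2: λ₂ = 19.5136π²/3² ≈ 21.399 (4× faster decay)
  n=3: λ₃ = 43.9056π²/3² ≈ 48.148 (9× faster decay)
As t → ∞, higher modes decay exponentially faster. The n=1 mode dominates: θ ~ c₁ sin(πx/3) e^{-λ₁t}.
Decay rate: λ₁ = 4.8784π²/3² ≈ 5.35.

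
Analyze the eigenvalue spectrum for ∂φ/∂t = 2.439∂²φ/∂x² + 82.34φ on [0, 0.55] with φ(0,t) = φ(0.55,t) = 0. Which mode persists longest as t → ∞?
Eigenvalues: λₙ = 2.439n²π²/0.55² - 82.34.
First three modes:
  n=1: λ₁ = 2.439π²/0.55² - 82.34 ≈ -2.763
  n=2: λ₂ = 9.756π²/0.55² - 82.34 ≈ 235.967
  n=3: λ₃ = 21.951π²/0.55² - 82.34 ≈ 633.851
Since 2.439π²/0.55² ≈ 79.577 < 82.34, λ₁ < 0.
The n=1 mode grows fastest (−λₙ is largest for n=1) → dominates.
Asymptotic: φ ~ c₁ sin(πx/0.55) e^{2.763t} (exponential growth at rate −λ₁ ≈ 2.763).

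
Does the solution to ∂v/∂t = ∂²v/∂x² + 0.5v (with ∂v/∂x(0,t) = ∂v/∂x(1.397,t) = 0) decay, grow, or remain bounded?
v grows unboundedly. With Neumann BCs the constant mode has diffusion eigenvalue 0, so any r > 0 makes it grow like e^(0.5t); solution grows exponentially.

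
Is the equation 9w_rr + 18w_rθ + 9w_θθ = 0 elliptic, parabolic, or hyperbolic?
Computing B² - 4AC with A = 9, B = 18, C = 9: discriminant = 0 (zero). Answer: parabolic.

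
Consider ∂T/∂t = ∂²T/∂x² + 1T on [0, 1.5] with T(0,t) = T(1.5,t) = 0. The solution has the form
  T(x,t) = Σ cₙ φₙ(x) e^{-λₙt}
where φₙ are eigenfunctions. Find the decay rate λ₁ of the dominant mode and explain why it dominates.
Eigenvalues: λₙ = n²π²/1.5² - 1.
First three modes:
  n=1: λ₁ = π²/1.5² - 1 ≈ 3.386
  n=2: λ₂ = 4π²/1.5² - 1 ≈ 16.546
  n=3: λ₃ = 9π²/1.5² - 1 ≈ 38.478
Since π²/1.5² ≈ 4.386 > 1, all λₙ > 0.
The n=1 mode decays slowest → dominates as t → ∞.
Asymptotic: T ~ c₁ sin(πx/1.5) e^{-λ₁t} with decay rate λ₁ ≈ 3.386.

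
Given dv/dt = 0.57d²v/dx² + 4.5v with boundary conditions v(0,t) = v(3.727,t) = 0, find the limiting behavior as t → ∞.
v grows unboundedly. Reaction dominates diffusion (r=4.5 > κπ²/L²≈0.41); solution grows exponentially.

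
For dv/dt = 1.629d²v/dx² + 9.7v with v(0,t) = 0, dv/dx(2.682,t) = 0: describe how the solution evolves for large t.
v grows unboundedly. Reaction dominates diffusion (r=9.7 > κπ²/(4L²)≈0.56); solution grows exponentially.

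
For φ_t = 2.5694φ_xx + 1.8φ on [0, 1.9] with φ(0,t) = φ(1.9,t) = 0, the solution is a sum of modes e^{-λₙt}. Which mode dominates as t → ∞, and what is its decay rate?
Eigenvalues: λₙ = 2.5694n²π²/1.9² - 1.8.
First three modes:
  n=1: λ₁ = 2.5694π²/1.9² - 1.8 ≈ 5.225
  n=2: λ₂ = 10.2776π²/1.9² - 1.8 ≈ 26.299
  n=3: λ₃ = 23.1246π²/1.9² - 1.8 ≈ 61.422
Since 2.5694π²/1.9² ≈ 7.025 > 1.8, all λₙ > 0.
The n=1 mode decays slowest → dominates as t → ∞.
Asymptotic: φ ~ c₁ sin(πx/1.9) e^{-λ₁t} with decay rate λ₁ ≈ 5.225.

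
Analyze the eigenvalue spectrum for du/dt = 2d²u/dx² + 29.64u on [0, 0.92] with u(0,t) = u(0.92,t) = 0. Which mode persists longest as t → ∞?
Eigenvalues: λₙ = 2n²π²/0.92² - 29.64.
First three modes:
  n=1: λ₁ = 2π²/0.92² - 29.64 ≈ -6.319
  n=2: λ₂ = 8π²/0.92² - 29.64 ≈ 63.645
  n=3: λ₃ = 18π²/0.92² - 29.64 ≈ 180.252
Since 2π²/0.92² ≈ 23.321 < 29.64, λ₁ < 0.
The n=1 mode grows fastest (−λₙ is largest for n=1) → dominates.
Asymptotic: u ~ c₁ sin(πx/0.92) e^{6.319t} (exponential growth at rate −λ₁ ≈ 6.319).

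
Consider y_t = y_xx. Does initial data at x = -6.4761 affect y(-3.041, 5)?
Yes, for any finite x. The heat equation has infinite propagation speed, so all initial data affects all points at any t > 0.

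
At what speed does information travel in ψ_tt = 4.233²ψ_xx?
Speed = 4.233. Information travels along characteristics x = x₀ ± 4.233t.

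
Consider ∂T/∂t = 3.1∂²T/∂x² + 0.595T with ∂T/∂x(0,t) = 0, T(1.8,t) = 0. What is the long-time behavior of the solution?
As t → ∞, T → 0. Diffusion dominates reaction (r=0.595 < κπ²/(4L²)≈2.36); solution decays.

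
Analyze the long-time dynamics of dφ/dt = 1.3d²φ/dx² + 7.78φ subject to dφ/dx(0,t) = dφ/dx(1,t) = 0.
Long-time behavior: φ grows unboundedly. With Neumann BCs the constant mode has diffusion eigenvalue 0, so any r > 0 makes it grow like e^(7.78t); solution grows exponentially.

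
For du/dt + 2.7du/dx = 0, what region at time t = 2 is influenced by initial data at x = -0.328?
At x = 5.072. The characteristic carries data from (-0.328, 0) to (5.072, 2).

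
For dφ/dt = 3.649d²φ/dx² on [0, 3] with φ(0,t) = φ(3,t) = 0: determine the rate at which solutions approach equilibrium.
Eigenvalues: λₙ = 3.649n²π²/3².
First three modes:
  n=1: λ₁ = 3.649π²/3² ≈ 4.002
  n=2: λ₂ = 14.596π²/3² ≈ 16.006 (4× faster decay)
  n=3: λ₃ = 32.841π²/3² ≈ 36.014 (9× faster decay)
As t → ∞, higher modes decay exponentially faster. The n=1 mode dominates: φ ~ c₁ sin(πx/3) e^{-λ₁t}.
Decay rate: λ₁ = 3.649π²/3² ≈ 4.002.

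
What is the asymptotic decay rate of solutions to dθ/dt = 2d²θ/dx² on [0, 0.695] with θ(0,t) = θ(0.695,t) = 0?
Eigenvalues: λₙ = 2n²π²/0.695².
First three modes:
  n=1: λ₁ = 2π²/0.695² ≈ 40.866
  n=2: λ₂ = 8π²/0.695² ≈ 163.463 (4× faster decay)
  n=3: λ₃ = 18π²/0.695² ≈ 367.792 (9× faster decay)
As t → ∞, higher modes decay exponentially faster. The n=1 mode dominates: θ ~ c₁ sin(πx/0.695) e^{-λ₁t}.
Decay rate: λ₁ = 2π²/0.695² ≈ 40.866.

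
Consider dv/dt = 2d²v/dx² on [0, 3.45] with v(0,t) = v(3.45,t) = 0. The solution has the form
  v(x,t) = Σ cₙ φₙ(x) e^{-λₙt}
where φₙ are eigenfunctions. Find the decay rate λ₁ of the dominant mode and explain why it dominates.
Eigenvalues: λₙ = 2n²π²/3.45².
First three modes:
  n=1: λ₁ = 2π²/3.45² ≈ 1.658
  n=2: λ₂ = 8π²/3.45² ≈ 6.634 (4× faster decay)
  n=3: λ₃ = 18π²/3.45² ≈ 14.926 (9× faster decay)
As t → ∞, higher modes decay exponentially faster. The n=1 mode dominates: v ~ c₁ sin(πx/3.45) e^{-λ₁t}.
Decay rate: λ₁ = 2π²/3.45² ≈ 1.658.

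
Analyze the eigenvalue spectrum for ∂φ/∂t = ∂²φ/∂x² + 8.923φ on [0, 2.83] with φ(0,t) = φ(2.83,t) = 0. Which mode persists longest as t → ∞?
Eigenvalues: λₙ = n²π²/2.83² - 8.923.
First three modes:
  n=1: λ₁ = π²/2.83² - 8.923 ≈ -7.691
  n=2: λ₂ = 4π²/2.83² - 8.923 ≈ -3.994
  n=3: λ₃ = 9π²/2.83² - 8.923 ≈ 2.168
Since π²/2.83² ≈ 1.232 < 8.923, λ₁ < 0.
The n=1 mode grows fastest (−λₙ is largest for n=1) → dominates.
Asymptotic: φ ~ c₁ sin(πx/2.83) e^{7.691t} (exponential growth at rate −λ₁ ≈ 7.691).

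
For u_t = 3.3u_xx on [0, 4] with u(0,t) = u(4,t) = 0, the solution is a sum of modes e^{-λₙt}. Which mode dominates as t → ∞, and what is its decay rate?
Eigenvalues: λₙ = 3.3n²π²/4².
First three modes:
  n=1: λ₁ = 3.3π²/4² ≈ 2.036
  n=2: λ₂ = 13.2π²/4² ≈ 8.142 (4× faster decay)
  n=3: λ₃ = 29.7π²/4² ≈ 18.32 (9× faster decay)
As t → ∞, higher modes decay exponentially faster. The n=1 mode dominates: u ~ c₁ sin(πx/4) e^{-λ₁t}.
Decay rate: λ₁ = 3.3π²/4² ≈ 2.036.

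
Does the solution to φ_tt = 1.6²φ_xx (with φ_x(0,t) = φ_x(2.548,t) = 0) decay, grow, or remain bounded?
φ oscillates about a mean that drifts linearly in t (generically unbounded; no decay). There is no damping, so the nonconstant modes persist as standing waves (energy conserved, no decay). But with Neumann conditions at both ends the constant mode has eigenvalue 0: the spatial mean M(t) of φ satisfies M'' = 0, so M(t) = M(0) + M'(0)·t. Unless the initial velocity has zero mean (∫φ_t(x,0)dx = 0), the solution grows linearly in t (unbounded, though not exponentially); if it does have zero mean, the solution stays bounded and simply oscillates.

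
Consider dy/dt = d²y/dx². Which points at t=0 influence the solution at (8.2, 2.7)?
The entire real line. The heat equation has infinite propagation speed: any initial disturbance instantly affects all points (though exponentially small far away).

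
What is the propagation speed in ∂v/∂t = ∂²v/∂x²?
Infinite. The heat equation is parabolic, not hyperbolic, so disturbances propagate instantly.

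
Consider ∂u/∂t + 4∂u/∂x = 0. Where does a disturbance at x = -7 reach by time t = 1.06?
At x = -2.76. The characteristic carries data from (-7, 0) to (-2.76, 1.06).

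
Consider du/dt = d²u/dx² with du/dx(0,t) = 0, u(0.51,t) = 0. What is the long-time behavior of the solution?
As t → ∞, u → 0. Heat escapes through the Dirichlet boundary.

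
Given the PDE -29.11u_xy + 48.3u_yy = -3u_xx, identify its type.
Rewriting in standard form: 3u_xx - 29.11u_xy + 48.3u_yy = 0. The second-order coefficients are A = 3, B = -29.11, C = 48.3. Since B² - 4AC = 267.7921 > 0, this is a hyperbolic PDE.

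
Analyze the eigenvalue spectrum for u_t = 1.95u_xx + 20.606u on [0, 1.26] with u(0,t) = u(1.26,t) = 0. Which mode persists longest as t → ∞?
Eigenvalues: λₙ = 1.95n²π²/1.26² - 20.606.
First three modes:
  n=1: λ₁ = 1.95π²/1.26² - 20.606 ≈ -8.483
  n=2: λ₂ = 7.8π²/1.26² - 20.606 ≈ 27.884
  n=3: λ₃ = 17.55π²/1.26² - 20.606 ≈ 88.497
Since 1.95π²/1.26² ≈ 12.123 < 20.606, λ₁ < 0.
The n=1 mode grows fastest (−λₙ is largest for n=1) → dominates.
Asymptotic: u ~ c₁ sin(πx/1.26) e^{8.483t} (exponential growth at rate −λ₁ ≈ 8.483).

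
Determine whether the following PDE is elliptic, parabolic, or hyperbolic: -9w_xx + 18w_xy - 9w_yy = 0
Coefficients: A = -9, B = 18, C = -9. B² - 4AC = 0, which is zero, so the equation is parabolic.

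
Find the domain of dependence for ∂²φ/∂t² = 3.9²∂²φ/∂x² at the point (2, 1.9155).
Domain of dependence: [-5.47045, 9.47045]. Signals travel at speed 3.9, so data within |x - 2| ≤ 3.9·1.9155 = 7.47045 can reach the point.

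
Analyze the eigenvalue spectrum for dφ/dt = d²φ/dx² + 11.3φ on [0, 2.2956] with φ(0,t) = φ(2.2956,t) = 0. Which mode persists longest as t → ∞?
Eigenvalues: λₙ = n²π²/2.2956² - 11.3.
First three modes:
  n=1: λ₁ = π²/2.2956² - 11.3 ≈ -9.427
  n=2: λ₂ = 4π²/2.2956² - 11.3 ≈ -3.809
  n=3: λ₃ = 9π²/2.2956² - 11.3 ≈ 5.556
Since π²/2.2956² ≈ 1.873 < 11.3, λ₁ < 0.
The n=1 mode grows fastest (−λₙ is largest for n=1) → dominates.
Asymptotic: φ ~ c₁ sin(πx/2.2956) e^{9.427t} (exponential growth at rate −λ₁ ≈ 9.427).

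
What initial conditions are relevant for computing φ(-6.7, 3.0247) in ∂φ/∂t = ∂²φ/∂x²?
The entire real line. The heat equation has infinite propagation speed: any initial disturbance instantly affects all points (though exponentially small far away).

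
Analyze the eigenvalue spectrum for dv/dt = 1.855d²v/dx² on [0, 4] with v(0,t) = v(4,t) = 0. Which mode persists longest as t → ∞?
Eigenvalues: λₙ = 1.855n²π²/4².
First three modes:
  n=1: λ₁ = 1.855π²/4² ≈ 1.144
  n=2: λ₂ = 7.42π²/4² ≈ 4.577 (4× faster decay)
  n=3: λ₃ = 16.695π²/4² ≈ 10.298 (9× faster decay)
As t → ∞, higher modes decay exponentially faster. The n=1 mode dominates: v ~ c₁ sin(πx/4) e^{-λ₁t}.
Decay rate: λ₁ = 1.855π²/4² ≈ 1.144.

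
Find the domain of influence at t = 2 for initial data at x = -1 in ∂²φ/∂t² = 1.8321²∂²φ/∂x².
Domain of influence: [-4.6642, 2.6642]. Data at x = -1 spreads outward at speed 1.8321.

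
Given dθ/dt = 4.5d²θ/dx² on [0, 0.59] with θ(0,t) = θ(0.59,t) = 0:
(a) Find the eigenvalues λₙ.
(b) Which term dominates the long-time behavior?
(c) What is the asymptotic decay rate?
Eigenvalues: λₙ = 4.5n²π²/0.59².
First three modes:
  n=1: λ₁ = 4.5π²/0.59² ≈ 127.588
  n=2: λ₂ = 18π²/0.59² ≈ 510.35 (4× faster decay)
  n=3: λ₃ = 40.5π²/0.59² ≈ 1148.288 (9× faster decay)
As t → ∞, higher modes decay exponentially faster. The n=1 mode dominates: θ ~ c₁ sin(πx/0.59) e^{-λ₁t}.
Decay rate: λ₁ = 4.5π²/0.59² ≈ 127.588.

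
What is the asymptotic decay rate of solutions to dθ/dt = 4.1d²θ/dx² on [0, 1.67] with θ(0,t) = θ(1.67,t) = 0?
Eigenvalues: λₙ = 4.1n²π²/1.67².
First three modes:
  n=1: λ₁ = 4.1π²/1.67² ≈ 14.509
  n=2: λ₂ = 16.4π²/1.67² ≈ 58.038 (4× faster decay)
  n=3: λ₃ = 36.9π²/1.67² ≈ 130.585 (9× faster decay)
As t → ∞, higher modes decay exponentially faster. The n=1 mode dominates: θ ~ c₁ sin(πx/1.67) e^{-λ₁t}.
Decay rate: λ₁ = 4.1π²/1.67² ≈ 14.509.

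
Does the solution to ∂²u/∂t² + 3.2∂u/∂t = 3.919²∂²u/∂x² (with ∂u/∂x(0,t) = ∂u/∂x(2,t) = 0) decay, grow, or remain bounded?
u → constant (steady state). Damping (γ=3.2) dissipates the nonconstant modes; with Neumann BCs the spatial average obeys M''+γM'=0 and tends to a finite limit.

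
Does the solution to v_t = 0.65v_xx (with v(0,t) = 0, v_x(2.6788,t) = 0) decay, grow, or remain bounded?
v → 0. Heat escapes through the Dirichlet boundary.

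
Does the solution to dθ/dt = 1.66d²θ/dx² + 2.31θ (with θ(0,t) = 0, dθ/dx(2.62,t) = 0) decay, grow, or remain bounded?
θ grows unboundedly. Reaction dominates diffusion (r=2.31 > κπ²/(4L²)≈0.6); solution grows exponentially.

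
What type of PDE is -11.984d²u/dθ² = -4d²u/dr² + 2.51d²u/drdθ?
Rewriting in standard form: 4d²u/dr² - 2.51d²u/drdθ - 11.984d²u/dθ² = 0. With A = 4, B = -2.51, C = -11.984, the discriminant is 198.0441. This is a hyperbolic PDE.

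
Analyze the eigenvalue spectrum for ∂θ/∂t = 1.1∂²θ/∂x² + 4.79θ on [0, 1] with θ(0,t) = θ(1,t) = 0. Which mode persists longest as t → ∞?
Eigenvalues: λₙ = 1.1n²π²/1² - 4.79.
First three modes:
  n=1: λ₁ = 1.1π² - 4.79 ≈ 6.067
  n=2: λ₂ = 4.4π² - 4.79 ≈ 38.636
  n=3: λ₃ = 9.9π² - 4.79 ≈ 92.919
Since 1.1π² ≈ 10.857 > 4.79, all λₙ > 0.
The n=1 mode decays slowest → dominates as t → ∞.
Asymptotic: θ ~ c₁ sin(πx/1) e^{-λ₁t} with decay rate λ₁ ≈ 6.067.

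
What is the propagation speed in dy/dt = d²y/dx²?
Infinite. The heat equation is parabolic, not hyperbolic, so disturbances propagate instantly.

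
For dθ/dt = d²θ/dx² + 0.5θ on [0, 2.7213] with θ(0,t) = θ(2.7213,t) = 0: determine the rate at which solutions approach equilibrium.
Eigenvalues: λₙ = n²π²/2.7213² - 0.5.
First three modes:
  n=1: λ₁ = π²/2.7213² - 0.5 ≈ 0.833
  n=2: λ₂ = 4π²/2.7213² - 0.5 ≈ 4.831
  n=3: λ₃ = 9π²/2.7213² - 0.5 ≈ 11.495
Since π²/2.7213² ≈ 1.333 > 0.5, all λₙ > 0.
The n=1 mode decays slowest → dominates as t → ∞.
Asymptotic: θ ~ c₁ sin(πx/2.7213) e^{-λ₁t} with decay rate λ₁ ≈ 0.833.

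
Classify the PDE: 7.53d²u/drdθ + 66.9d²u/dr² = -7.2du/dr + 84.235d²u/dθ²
Rewriting in standard form: 66.9d²u/dr² + 7.53d²u/drdθ - 84.235d²u/dθ² + 7.2du/dr = 0. A = 66.9, B = 7.53, C = -84.235. Discriminant B² - 4AC = 22597.9869. Since 22597.9869 > 0, hyperbolic.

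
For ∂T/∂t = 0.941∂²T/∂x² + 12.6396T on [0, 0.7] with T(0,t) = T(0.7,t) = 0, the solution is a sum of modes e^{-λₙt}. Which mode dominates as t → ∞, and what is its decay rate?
Eigenvalues: λₙ = 0.941n²π²/0.7² - 12.6396.
First three modes:
  n=1: λ₁ = 0.941π²/0.7² - 12.6396 ≈ 6.314
  n=2: λ₂ = 3.764π²/0.7² - 12.6396 ≈ 63.175
  n=3: λ₃ = 8.469π²/0.7² - 12.6396 ≈ 157.943
Since 0.941π²/0.7² ≈ 18.954 > 12.6396, all λₙ > 0.
The n=1 mode decays slowest → dominates as t → ∞.
Asymptotic: T ~ c₁ sin(πx/0.7) e^{-λ₁t} with decay rate λ₁ ≈ 6.314.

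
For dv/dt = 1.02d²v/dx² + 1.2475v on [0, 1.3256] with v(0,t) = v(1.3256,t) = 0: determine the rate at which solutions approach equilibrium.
Eigenvalues: λₙ = 1.02n²π²/1.3256² - 1.2475.
First three modes:
  n=1: λ₁ = 1.02π²/1.3256² - 1.2475 ≈ 4.481
  n=2: λ₂ = 4.08π²/1.3256² - 1.2475 ≈ 21.668
  n=3: λ₃ = 9.18π²/1.3256² - 1.2475 ≈ 50.313
Since 1.02π²/1.3256² ≈ 5.729 > 1.2475, all λₙ > 0.
The n=1 mode decays slowest → dominates as t → ∞.
Asymptotic: v ~ c₁ sin(πx/1.3256) e^{-λ₁t} with decay rate λ₁ ≈ 4.481.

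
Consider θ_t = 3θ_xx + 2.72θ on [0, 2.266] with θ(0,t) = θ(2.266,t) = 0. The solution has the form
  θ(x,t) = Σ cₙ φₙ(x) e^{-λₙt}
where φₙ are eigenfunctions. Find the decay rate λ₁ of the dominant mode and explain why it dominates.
Eigenvalues: λₙ = 3n²π²/2.266² - 2.72.
First three modes:
  n=1: λ₁ = 3π²/2.266² - 2.72 ≈ 3.046
  n=2: λ₂ = 12π²/2.266² - 2.72 ≈ 20.345
  n=3: λ₃ = 27π²/2.266² - 2.72 ≈ 49.177
Since 3π²/2.266² ≈ 5.766 > 2.72, all λₙ > 0.
The n=1 mode decays slowest → dominates as t → ∞.
Asymptotic: θ ~ c₁ sin(πx/2.266) e^{-λ₁t} with decay rate λ₁ ≈ 3.046.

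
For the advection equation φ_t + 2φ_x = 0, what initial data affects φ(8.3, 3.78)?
A single point: x = 0.74. The characteristic through (8.3, 3.78) is x - 2t = const, so x = 8.3 - 2·3.78 = 0.74.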